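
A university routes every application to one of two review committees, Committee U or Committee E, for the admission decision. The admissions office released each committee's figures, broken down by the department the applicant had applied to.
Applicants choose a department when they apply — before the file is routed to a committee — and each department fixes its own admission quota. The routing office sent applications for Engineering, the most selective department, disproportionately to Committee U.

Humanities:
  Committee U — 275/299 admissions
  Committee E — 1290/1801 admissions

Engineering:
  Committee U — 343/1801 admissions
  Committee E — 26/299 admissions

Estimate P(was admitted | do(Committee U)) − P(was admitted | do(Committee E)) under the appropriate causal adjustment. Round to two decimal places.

The department-specific comparison favours Committee U throughout, but the pooled figures favour Committee E. The question is whether to condition on department.
Here department is a common cause — it drives both which review committee a case falls under and the outcome. The crude comparison mixes populations; the stratum-specific rates are the causally relevant ones.
Adjusting over the population distribution of department: 0.500·(0.920−0.716) + 0.500·(0.190−0.087) = +0.153.

+0.15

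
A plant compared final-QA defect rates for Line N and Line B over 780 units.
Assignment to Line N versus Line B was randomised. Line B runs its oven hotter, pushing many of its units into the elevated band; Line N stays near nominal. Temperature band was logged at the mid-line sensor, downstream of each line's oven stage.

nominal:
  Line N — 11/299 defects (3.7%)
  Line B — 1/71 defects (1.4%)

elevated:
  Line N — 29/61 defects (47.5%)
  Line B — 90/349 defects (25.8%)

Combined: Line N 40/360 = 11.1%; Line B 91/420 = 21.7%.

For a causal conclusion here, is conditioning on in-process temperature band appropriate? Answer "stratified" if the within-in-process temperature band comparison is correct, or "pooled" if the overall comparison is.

The stratified and pooled comparisons disagree (Line B wins within each in-process temperature band; Line N wins overall), so the answer turns on the causal role of in-process temperature band.
In-process temperature band is recorded after the line and is itself shifted by it — it sits on the causal path from line to outcome. Conditioning on a mediator would strip out part of the effect we want; the pooled comparison gives the total causal effect.
Pooled: Line N 11.1% vs Line B 21.7%; Line N is lower overall.

pooled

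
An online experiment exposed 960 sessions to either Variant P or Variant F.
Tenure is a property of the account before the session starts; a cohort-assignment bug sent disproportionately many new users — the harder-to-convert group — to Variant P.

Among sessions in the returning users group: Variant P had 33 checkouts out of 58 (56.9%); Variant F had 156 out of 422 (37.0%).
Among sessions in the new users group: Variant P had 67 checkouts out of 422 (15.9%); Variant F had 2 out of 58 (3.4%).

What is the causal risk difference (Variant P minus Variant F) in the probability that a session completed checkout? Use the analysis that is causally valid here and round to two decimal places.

+0.16

The stratified and pooled comparisons disagree (Variant P wins within each user tenure; Variant F wins overall), so the answer turns on the causal role of user tenure.
Since user tenure is a pre-existing factor (not a product of the variant) and it affects the outcome on its own, it is a confounder. The stratified rates, not the pooled rate, identify the causal effect.
Adjusting over the population distribution of user tenure: 0.500·(0.569−0.370) + 0.500·(0.159−0.034) = +0.162.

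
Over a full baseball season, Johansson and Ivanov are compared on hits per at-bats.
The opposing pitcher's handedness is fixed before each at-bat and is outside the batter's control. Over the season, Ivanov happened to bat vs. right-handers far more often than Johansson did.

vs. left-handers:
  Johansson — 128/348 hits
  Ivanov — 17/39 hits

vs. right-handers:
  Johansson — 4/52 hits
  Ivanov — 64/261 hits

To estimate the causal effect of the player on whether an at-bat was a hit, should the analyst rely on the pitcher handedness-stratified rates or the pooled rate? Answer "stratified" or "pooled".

Within every pitcher handedness level Ivanov has the higher rate, yet pooled Johansson does — Simpson's reversal.
The imbalance in pitcher handedness arose from how at-bats were allocated, not from anything the player did; and pitcher handedness independently affects the outcome. The pooled gap is confounded — condition on pitcher handedness.
Within each level — vs. left-handers: 36.8% vs 43.6%; vs. right-handers: 7.7% vs 24.5% — Ivanov is higher every time.

stratified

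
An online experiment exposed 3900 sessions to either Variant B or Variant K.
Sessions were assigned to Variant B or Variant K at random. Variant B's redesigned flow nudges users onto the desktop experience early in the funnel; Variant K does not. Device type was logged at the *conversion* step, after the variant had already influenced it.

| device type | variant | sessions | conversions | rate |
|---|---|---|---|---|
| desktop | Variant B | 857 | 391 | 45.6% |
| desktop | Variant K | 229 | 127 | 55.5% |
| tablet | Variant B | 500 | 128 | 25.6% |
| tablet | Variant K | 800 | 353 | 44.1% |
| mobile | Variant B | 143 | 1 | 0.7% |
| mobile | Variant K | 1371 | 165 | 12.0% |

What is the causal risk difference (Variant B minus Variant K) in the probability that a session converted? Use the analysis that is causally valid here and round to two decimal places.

+0.08

Because the variant influences device type, device type is a post-treatment mediator, not a confounder. Stratifying on it would bias the estimate; the causal effect is the crude pooled difference.
The causal difference is the pooled difference: 0.347 − 0.269 = +0.078.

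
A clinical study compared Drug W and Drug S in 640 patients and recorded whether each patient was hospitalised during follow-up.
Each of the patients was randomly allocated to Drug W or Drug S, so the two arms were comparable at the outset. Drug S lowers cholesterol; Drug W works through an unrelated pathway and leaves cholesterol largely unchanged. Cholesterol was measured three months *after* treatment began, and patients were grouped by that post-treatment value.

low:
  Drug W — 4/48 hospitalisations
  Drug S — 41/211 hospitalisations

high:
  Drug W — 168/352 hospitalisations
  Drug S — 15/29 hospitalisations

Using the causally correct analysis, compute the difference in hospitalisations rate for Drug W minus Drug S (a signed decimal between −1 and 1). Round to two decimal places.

+0.20

Cholesterol lies on the pathway drug → cholesterol → outcome, so adjusting for it blocks the indirect effect. For the total causal effect of drug, use the unadjusted pooled rates.
The causal difference is the pooled difference: 0.430 − 0.233 = +0.197.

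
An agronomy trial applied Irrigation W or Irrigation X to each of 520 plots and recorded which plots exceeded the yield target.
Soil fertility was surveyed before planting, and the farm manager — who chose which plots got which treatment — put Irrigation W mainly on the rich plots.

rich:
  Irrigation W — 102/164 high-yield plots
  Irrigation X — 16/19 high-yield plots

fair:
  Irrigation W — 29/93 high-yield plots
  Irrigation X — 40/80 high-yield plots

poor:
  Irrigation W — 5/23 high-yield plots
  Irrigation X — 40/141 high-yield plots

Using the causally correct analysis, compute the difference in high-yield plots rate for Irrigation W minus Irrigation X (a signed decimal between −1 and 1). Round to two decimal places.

-0.16

Soil fertility differs across irrigations for reasons unrelated to any effect of the irrigation itself, and it separately predicts the outcome — a classic confounder. We must compare within soil fertility levels.
Adjusting over the population distribution of soil fertility: 0.352·(0.622−0.842) + 0.333·(0.312−0.500) + 0.315·(0.217−0.284) = -0.161.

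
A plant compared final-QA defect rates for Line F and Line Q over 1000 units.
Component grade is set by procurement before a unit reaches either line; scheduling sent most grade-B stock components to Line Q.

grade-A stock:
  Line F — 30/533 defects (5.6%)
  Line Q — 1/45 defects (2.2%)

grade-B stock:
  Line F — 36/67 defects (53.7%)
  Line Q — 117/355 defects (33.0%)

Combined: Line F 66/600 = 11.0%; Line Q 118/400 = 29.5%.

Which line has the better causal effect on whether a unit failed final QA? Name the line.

Line Q

The stratified and pooled comparisons disagree (Line Q wins within each component grade; Line F wins overall), so the answer turns on the causal role of component grade.
Since component grade is a pre-existing factor (not a product of the line) and it affects the outcome on its own, it is a confounder. The stratified rates, not the pooled rate, identify the causal effect.
Within each level — grade-A stock: 5.6% vs 2.2%; grade-B stock: 53.7% vs 33.0% — Line Q is lower every time.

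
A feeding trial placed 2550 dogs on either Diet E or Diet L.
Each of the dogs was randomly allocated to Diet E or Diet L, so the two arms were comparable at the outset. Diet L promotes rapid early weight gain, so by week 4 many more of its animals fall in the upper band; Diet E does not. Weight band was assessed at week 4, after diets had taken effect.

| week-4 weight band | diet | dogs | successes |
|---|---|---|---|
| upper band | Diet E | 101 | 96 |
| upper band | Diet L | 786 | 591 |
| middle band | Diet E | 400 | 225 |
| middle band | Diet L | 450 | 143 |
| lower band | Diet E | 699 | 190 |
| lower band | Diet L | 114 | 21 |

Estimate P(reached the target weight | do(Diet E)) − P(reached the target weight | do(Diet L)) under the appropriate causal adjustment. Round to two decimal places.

Week-4 weight band is downstream of the diet. One should not condition on a consequence of treatment, so the overall rates are the right comparison.
The causal difference is the pooled difference: 0.426 − 0.559 = -0.133.

-0.13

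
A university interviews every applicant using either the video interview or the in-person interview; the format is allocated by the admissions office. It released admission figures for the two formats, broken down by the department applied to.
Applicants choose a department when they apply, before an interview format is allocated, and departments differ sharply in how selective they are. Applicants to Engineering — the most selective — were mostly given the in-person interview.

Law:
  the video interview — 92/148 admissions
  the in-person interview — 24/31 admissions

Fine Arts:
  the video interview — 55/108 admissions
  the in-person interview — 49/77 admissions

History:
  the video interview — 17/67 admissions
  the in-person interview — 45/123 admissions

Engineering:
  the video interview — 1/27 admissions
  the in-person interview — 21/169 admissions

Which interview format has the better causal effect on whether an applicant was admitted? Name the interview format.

Department differs across interview formats for reasons unrelated to any effect of the interview format itself, and it separately predicts the outcome — a classic confounder. We must compare within department levels.
Within each level — Law: 62.2% vs 77.4%; Fine Arts: 50.9% vs 63.6%; History: 25.4% vs 36.6%; Engineering: 3.7% vs 12.4% — the in-person interview is higher every time.

the in-person interview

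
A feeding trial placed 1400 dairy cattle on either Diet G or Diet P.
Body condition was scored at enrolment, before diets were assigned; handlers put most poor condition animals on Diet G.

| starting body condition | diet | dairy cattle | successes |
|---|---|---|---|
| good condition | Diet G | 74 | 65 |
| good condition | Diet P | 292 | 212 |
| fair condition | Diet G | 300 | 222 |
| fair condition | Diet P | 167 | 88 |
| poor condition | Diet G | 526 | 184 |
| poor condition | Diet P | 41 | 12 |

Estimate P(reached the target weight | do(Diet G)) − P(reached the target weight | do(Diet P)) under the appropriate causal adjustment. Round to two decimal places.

+0.13

Within every starting body condition level Diet G has the higher rate, yet pooled Diet P does — Simpson's reversal.
Nothing the diet does changes starting body condition; the imbalance is an allocation artefact. With starting body condition also predicting the outcome, the pooled figure is confounded, and the within-stratum comparison is the causal one.
Adjusting over the population distribution of starting body condition: 0.261·(0.878−0.726) + 0.334·(0.740−0.527) + 0.405·(0.350−0.293) = +0.134.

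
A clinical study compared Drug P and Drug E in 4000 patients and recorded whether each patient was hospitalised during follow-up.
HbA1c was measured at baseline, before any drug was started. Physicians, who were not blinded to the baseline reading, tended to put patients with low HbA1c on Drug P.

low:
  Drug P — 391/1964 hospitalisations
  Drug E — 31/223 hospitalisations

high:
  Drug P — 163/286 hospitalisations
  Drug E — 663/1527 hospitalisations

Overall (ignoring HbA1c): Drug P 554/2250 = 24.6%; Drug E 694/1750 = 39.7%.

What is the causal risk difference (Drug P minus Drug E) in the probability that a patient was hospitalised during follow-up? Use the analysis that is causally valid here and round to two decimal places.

+0.09

HbA1c is set before the drug has any effect — it is not caused by the drug — and it independently drives the outcome. That makes it a confounder, so the causal comparison is within HbA1c levels.
Adjusting over the population distribution of HbA1c: 0.547·(0.199−0.139) + 0.453·(0.570−0.434) = +0.094.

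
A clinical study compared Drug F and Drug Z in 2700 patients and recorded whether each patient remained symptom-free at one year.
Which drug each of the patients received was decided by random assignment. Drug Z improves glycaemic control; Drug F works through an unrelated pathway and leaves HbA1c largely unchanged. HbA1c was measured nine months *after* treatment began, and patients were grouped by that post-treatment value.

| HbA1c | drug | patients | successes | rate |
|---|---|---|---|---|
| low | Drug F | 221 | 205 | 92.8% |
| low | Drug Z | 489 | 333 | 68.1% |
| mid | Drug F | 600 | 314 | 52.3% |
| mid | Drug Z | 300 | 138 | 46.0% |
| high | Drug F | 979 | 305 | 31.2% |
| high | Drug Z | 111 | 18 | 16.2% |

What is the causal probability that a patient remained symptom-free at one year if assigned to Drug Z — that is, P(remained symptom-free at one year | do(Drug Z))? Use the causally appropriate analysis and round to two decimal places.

Within every HbA1c level Drug F has the higher rate, yet pooled Drug Z does — Simpson's reversal.
HbA1c is recorded after the drug and is itself shifted by it — it sits on the causal path from drug to outcome. Conditioning on a mediator would strip out part of the effect we want; the pooled comparison gives the total causal effect.
So P(outcome | do(Drug Z)) is just the pooled rate for Drug Z: 489/900 = 0.543.

0.54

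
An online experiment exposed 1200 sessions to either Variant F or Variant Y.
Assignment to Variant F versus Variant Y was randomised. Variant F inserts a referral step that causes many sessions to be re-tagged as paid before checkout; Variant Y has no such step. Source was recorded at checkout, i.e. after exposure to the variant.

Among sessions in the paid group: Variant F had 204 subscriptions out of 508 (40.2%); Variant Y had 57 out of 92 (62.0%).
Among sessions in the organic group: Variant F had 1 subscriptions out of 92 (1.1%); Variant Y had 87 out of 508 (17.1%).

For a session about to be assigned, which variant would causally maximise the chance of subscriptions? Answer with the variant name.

Because the variant influences traffic source, traffic source is a post-treatment mediator, not a confounder. Stratifying on it would bias the estimate; the causal effect is the crude pooled difference.
Pooled: Variant F 34.2% vs Variant Y 24.0%; Variant F is higher overall.

Variant F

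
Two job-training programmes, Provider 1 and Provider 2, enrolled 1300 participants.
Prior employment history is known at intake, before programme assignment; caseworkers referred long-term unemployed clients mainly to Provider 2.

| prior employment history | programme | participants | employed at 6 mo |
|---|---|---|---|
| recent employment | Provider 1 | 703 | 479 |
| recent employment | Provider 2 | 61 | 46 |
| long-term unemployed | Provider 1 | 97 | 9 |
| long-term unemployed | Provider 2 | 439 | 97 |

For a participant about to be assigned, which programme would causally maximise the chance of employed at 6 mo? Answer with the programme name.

Within every prior employment history level Provider 2 has the higher rate, yet pooled Provider 1 does — Simpson's reversal.
The imbalance in prior employment history arose from how participants were allocated, not from anything the programme did; and prior employment history independently affects the outcome. The pooled gap is confounded — condition on prior employment history.
Within each level — recent employment: 68.1% vs 75.4%; long-term unemployed: 9.3% vs 22.1% — Provider 2 is higher every time.

Provider 2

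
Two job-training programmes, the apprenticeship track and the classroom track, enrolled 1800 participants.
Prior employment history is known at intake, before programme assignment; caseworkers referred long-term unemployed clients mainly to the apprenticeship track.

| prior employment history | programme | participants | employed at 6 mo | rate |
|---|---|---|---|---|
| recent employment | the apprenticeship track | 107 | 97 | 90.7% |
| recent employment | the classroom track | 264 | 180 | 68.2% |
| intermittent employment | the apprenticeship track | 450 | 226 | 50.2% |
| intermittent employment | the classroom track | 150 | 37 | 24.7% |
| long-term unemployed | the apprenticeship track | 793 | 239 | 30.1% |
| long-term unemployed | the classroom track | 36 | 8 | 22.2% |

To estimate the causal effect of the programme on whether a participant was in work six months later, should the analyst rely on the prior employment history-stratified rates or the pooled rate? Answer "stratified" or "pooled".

stratified

The prior employment history-specific comparison favours the apprenticeship track throughout, but the pooled figures favour the classroom track. The question is whether to condition on prior employment history.
Since prior employment history is a pre-existing factor (not a product of the programme) and it affects the outcome on its own, it is a confounder. The stratified rates, not the pooled rate, identify the causal effect.
Within each level — recent employment: 90.7% vs 68.2%; intermittent employment: 50.2% vs 24.7%; long-term unemployed: 30.1% vs 22.2% — the apprenticeship track is higher every time.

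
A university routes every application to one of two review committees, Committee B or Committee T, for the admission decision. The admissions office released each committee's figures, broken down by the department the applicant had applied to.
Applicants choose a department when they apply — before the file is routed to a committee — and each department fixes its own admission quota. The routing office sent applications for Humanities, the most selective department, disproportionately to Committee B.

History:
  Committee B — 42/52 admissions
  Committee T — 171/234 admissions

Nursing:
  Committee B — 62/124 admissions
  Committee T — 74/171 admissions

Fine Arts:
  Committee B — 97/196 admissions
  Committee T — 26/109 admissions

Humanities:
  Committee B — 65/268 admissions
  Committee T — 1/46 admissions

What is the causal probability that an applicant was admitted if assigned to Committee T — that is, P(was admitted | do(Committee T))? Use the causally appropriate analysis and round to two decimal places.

Committee B is higher inside every department stratum but Committee T is higher in aggregate. Whether to stratify depends on how department relates to the review committee.
Department differs across review committees for reasons unrelated to any effect of the review committee itself, and it separately predicts the outcome — a classic confounder. We must compare within department levels.
Standardising Committee T to the population department mix: 0.238·171/234 + 0.246·74/171 + 0.254·26/109 + 0.262·1/46 = 0.347.

0.35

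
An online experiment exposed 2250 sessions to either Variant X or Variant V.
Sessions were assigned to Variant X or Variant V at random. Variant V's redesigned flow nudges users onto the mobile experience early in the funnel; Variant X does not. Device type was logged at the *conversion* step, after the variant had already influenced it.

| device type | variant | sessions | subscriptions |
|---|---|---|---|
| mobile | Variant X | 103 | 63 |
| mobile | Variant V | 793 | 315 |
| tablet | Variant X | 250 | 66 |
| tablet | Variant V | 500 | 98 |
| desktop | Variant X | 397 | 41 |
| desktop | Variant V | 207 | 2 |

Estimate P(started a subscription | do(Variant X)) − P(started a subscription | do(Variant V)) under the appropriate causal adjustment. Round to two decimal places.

-0.05

The stratified and pooled comparisons disagree (Variant X wins within each device type; Variant V wins overall), so the answer turns on the causal role of device type.
Device type is downstream of the variant. One should not condition on a consequence of treatment, so the overall rates are the right comparison.
The causal difference is the pooled difference: 0.227 − 0.277 = -0.050.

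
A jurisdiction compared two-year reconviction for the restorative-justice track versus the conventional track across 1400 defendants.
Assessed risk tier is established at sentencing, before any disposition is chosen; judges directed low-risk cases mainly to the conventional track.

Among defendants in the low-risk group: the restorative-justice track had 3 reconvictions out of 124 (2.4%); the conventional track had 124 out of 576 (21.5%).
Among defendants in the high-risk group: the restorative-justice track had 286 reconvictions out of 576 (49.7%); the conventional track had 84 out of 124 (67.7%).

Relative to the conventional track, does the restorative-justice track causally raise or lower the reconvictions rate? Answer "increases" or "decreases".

decreases

the restorative-justice track is lower inside every assessed risk tier stratum but the conventional track is lower in aggregate. Whether to stratify depends on how assessed risk tier relates to the disposition.
Since assessed risk tier is a pre-existing factor (not a product of the disposition) and it affects the outcome on its own, it is a confounder. The stratified rates, not the pooled rate, identify the causal effect.
Within each level — low-risk: 2.4% vs 21.5%; high-risk: 49.7% vs 67.7% — the restorative-justice track is lower every time.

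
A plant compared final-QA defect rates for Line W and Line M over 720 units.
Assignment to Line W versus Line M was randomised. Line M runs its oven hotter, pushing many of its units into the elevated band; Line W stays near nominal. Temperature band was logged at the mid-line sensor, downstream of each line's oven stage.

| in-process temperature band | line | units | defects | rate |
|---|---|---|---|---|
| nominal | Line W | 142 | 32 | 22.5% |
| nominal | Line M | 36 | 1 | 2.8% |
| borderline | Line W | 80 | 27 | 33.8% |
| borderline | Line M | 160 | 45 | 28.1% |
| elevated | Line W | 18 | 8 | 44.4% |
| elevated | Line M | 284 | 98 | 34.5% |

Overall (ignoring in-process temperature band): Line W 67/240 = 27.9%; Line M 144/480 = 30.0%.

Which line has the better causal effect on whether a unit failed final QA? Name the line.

Line W

Within every in-process temperature band level Line M has the lower rate, yet pooled Line W does — Simpson's reversal.
The distribution of in-process temperature band is itself part of what the line does — it is an intermediate outcome. Holding it fixed would remove that part of the effect; the total effect is the pooled difference.
Pooled: Line W 27.9% vs Line M 30.0%; Line W is lower overall.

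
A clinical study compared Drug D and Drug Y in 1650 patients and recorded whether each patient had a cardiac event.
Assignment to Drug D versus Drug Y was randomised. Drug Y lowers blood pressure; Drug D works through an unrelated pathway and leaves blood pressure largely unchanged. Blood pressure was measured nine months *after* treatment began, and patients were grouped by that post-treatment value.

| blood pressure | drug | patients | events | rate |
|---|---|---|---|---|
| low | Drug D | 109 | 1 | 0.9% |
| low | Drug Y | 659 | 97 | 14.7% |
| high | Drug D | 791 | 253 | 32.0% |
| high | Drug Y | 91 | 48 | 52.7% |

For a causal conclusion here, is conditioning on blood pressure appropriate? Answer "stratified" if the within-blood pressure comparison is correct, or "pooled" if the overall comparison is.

pooled

Blood pressure is downstream of the drug. One should not condition on a consequence of treatment, so the overall rates are the right comparison.
Pooled: Drug D 28.2% vs Drug Y 19.3%; Drug Y is lower overall.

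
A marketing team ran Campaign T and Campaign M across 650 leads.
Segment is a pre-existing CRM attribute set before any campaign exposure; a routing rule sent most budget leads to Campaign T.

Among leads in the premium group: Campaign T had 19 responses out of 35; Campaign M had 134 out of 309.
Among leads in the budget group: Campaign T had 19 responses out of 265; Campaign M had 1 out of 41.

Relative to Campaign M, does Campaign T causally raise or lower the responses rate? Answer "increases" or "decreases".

Customer segment satisfies the back-door criterion: it is not a descendant of the campaign, and it blocks the spurious path from campaign to outcome. Adjusting for it (i.e., using the within-customer segment rates) gives the causal effect.
Within each level — premium: 54.3% vs 43.4%; budget: 7.2% vs 2.4% — Campaign T is higher every time.

increases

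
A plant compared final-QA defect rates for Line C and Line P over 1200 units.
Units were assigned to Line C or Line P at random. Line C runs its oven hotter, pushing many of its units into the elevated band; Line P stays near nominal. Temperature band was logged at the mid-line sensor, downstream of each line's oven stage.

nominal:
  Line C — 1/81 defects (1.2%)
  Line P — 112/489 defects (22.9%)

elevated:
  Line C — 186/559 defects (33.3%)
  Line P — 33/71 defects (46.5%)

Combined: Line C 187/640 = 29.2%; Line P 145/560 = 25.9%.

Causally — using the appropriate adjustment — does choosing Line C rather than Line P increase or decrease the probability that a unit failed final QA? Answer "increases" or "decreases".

increases

The in-process temperature band-specific comparison favours Line C throughout, but the pooled figures favour Line P. The question is whether to condition on in-process temperature band.
In-process temperature band is recorded after the line and is itself shifted by it — it sits on the causal path from line to outcome. Conditioning on a mediator would strip out part of the effect we want; the pooled comparison gives the total causal effect.
Pooled: Line C 29.2% vs Line P 25.9%; Line P is lower overall.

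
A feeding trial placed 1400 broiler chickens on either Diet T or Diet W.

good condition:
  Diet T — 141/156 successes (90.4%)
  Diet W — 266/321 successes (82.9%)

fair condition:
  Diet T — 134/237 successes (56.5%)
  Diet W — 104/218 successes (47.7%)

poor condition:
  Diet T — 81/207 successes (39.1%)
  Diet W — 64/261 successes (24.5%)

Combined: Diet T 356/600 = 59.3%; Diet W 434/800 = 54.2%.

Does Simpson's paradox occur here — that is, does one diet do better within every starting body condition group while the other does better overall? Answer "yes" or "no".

no

Within each starting body condition level (good condition 90.4% vs 82.9%; fair condition 56.5% vs 47.7%; poor condition 39.1% vs 24.5%), Diet T has the higher rate every time. Pooled: 59.3% vs 54.2% — Diet T has the higher rate overall. They agree.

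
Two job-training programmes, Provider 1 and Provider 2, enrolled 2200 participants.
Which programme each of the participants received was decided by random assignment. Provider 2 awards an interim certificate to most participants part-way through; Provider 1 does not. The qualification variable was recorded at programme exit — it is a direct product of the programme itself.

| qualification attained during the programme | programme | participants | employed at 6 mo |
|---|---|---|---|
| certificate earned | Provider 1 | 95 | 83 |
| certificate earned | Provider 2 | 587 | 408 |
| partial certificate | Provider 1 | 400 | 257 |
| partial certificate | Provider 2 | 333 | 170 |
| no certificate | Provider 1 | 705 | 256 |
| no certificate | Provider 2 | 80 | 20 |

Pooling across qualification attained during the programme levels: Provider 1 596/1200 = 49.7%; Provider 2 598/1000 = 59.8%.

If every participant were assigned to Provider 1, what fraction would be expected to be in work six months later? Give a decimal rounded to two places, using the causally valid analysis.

The stratified and pooled comparisons disagree (Provider 1 wins within each qualification attained during the programme; Provider 2 wins overall), so the answer turns on the causal role of qualification attained during the programme.
Qualification attained during the programme here is a post-treatment variable shaped by the programme; conditioning on it would introduce bias rather than remove it. The overall comparison is the causal one.
So P(outcome | do(Provider 1)) is just the pooled rate for Provider 1: 596/1200 = 0.497.

0.50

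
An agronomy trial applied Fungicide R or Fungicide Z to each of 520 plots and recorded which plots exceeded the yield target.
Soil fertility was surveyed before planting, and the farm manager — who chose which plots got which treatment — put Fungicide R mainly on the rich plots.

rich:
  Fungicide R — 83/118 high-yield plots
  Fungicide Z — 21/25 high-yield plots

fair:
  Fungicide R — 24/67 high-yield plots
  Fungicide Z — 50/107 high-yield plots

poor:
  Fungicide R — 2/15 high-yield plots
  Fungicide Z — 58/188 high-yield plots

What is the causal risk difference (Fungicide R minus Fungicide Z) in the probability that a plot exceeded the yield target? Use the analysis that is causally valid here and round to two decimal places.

Soil fertility differs across fungicides for reasons unrelated to any effect of the fungicide itself, and it separately predicts the outcome — a classic confounder. We must compare within soil fertility levels.
Adjusting over the population distribution of soil fertility: 0.275·(0.703−0.840) + 0.335·(0.358−0.467) + 0.390·(0.133−0.309) = -0.142.

-0.14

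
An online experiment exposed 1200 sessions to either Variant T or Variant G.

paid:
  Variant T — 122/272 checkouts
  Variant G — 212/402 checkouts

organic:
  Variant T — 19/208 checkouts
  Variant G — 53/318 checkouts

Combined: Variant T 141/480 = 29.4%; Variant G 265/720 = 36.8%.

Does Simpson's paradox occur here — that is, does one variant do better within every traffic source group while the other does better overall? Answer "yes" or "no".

no

Within each traffic source level (paid 44.9% vs 52.7%; organic 9.1% vs 16.7%), Variant G has the higher rate every time. Pooled: 29.4% vs 36.8% — Variant G has the higher rate overall. They agree.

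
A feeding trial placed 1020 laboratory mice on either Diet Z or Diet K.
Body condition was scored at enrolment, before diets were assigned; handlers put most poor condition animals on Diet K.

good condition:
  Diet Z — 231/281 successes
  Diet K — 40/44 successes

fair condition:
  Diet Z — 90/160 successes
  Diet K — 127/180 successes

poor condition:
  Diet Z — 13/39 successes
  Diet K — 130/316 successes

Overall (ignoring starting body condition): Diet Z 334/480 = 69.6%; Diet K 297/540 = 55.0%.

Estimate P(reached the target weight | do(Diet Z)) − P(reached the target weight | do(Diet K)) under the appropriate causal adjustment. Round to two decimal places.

-0.10

Starting body condition is set before the diet has any effect — it is not caused by the diet — and it independently drives the outcome. That makes it a confounder, so the causal comparison is within starting body condition levels.
Adjusting over the population distribution of starting body condition: 0.319·(0.822−0.909) + 0.333·(0.562−0.706) + 0.348·(0.333−0.411) = -0.103.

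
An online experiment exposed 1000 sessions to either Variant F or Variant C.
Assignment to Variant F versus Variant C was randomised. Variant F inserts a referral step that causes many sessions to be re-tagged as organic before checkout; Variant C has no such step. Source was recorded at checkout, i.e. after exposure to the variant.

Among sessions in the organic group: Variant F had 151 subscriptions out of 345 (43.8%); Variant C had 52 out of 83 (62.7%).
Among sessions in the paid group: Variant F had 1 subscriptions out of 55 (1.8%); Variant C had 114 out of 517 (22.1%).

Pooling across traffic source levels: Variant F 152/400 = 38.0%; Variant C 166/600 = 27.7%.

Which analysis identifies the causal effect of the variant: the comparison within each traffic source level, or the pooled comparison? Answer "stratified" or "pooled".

pooled

Variant C is higher inside every traffic source stratum but Variant F is higher in aggregate. Whether to stratify depends on how traffic source relates to the variant.
Stratifying would compare variants among sessions the variants themselves sorted into traffic source groups — a form of selection on an intermediate. The unconditioned pooled rates give the total causal effect.
Pooled: Variant F 38.0% vs Variant C 27.7%; Variant F is higher overall.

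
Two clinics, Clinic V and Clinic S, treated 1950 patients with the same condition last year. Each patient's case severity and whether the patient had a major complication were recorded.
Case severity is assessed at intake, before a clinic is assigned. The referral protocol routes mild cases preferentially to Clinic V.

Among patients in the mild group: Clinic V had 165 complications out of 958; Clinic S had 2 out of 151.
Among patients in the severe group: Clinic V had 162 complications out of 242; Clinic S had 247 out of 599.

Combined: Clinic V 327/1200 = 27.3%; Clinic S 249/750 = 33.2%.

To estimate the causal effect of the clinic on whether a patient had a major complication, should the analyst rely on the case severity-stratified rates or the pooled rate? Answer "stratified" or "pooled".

stratified

The case severity-specific comparison favours Clinic S throughout, but the pooled figures favour Clinic V. The question is whether to condition on case severity.
Case severity is set before the clinic has any effect — it is not caused by the clinic — and it independently drives the outcome. That makes it a confounder, so the causal comparison is within case severity levels.
Within each level — mild: 17.2% vs 1.3%; severe: 66.9% vs 41.2% — Clinic S is lower every time.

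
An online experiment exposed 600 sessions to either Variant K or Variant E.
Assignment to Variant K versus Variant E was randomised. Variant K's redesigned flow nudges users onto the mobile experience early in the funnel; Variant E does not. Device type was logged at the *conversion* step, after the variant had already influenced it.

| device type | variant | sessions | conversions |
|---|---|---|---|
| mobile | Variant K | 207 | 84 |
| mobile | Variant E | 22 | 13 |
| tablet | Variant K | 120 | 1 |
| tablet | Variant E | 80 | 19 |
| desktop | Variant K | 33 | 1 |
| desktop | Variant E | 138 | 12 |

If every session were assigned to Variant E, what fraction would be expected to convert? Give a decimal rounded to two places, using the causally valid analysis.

0.18

Within every device type level Variant E has the higher rate, yet pooled Variant K does — Simpson's reversal.
Device type here is a post-treatment variable shaped by the variant; conditioning on it would introduce bias rather than remove it. The overall comparison is the causal one.
So P(outcome | do(Variant E)) is just the pooled rate for Variant E: 44/240 = 0.183.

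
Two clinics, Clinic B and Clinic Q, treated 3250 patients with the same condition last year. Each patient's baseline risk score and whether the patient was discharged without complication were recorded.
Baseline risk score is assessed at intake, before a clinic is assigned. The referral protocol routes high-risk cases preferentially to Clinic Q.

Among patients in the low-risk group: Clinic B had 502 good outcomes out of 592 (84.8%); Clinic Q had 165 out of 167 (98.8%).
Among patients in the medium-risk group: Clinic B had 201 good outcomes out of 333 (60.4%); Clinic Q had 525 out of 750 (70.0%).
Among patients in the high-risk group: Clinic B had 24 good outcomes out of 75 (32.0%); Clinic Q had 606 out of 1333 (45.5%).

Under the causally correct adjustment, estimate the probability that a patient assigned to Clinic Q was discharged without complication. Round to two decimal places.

The imbalance in baseline risk score arose from how patients were allocated, not from anything the clinic did; and baseline risk score independently affects the outcome. The pooled gap is confounded — condition on baseline risk score.
Standardising Clinic Q to the population baseline risk score mix: 0.234·165/167 + 0.333·525/750 + 0.433·606/1333 = 0.661.

0.66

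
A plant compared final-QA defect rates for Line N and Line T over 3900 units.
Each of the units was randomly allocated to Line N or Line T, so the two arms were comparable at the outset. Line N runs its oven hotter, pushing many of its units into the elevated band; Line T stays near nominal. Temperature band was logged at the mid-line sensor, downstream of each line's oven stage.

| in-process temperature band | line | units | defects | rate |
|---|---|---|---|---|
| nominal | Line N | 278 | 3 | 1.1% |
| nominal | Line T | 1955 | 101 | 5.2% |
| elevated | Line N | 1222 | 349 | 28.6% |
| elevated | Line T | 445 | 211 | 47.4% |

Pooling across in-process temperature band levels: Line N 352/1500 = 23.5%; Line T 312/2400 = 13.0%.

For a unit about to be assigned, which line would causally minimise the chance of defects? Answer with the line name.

Line T

Within every in-process temperature band level Line N has the lower rate, yet pooled Line T does — Simpson's reversal.
Stratifying would compare lines among units the lines themselves sorted into in-process temperature band groups — a form of selection on an intermediate. The unconditioned pooled rates give the total causal effect.
Pooled: Line N 23.5% vs Line T 13.0%; Line T is lower overall.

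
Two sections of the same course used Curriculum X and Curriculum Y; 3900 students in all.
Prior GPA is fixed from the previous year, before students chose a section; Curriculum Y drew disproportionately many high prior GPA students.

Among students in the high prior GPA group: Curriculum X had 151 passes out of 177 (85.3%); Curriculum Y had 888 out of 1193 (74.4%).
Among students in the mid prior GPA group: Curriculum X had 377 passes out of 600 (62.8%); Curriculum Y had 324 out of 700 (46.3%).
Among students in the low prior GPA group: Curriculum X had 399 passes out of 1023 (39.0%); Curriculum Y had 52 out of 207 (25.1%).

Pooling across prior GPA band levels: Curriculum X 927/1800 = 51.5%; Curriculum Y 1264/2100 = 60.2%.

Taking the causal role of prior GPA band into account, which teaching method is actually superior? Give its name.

Curriculum X

Here prior GPA band is a common cause — it drives both which teaching method a case falls under and the outcome. The crude comparison mixes populations; the stratum-specific rates are the causally relevant ones.
Within each level — high prior GPA: 85.3% vs 74.4%; mid prior GPA: 62.8% vs 46.3%; low prior GPA: 39.0% vs 25.1% — Curriculum X is higher every time.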